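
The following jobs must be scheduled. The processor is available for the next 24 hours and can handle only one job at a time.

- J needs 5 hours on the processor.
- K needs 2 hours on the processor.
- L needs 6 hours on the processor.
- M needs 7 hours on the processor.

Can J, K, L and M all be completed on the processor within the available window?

Yes

Running back to back, the jobs need 5 + 2 + 6 + 7 = 20 hours on the processor.
Since 20 ≤ 24, they fit within the window.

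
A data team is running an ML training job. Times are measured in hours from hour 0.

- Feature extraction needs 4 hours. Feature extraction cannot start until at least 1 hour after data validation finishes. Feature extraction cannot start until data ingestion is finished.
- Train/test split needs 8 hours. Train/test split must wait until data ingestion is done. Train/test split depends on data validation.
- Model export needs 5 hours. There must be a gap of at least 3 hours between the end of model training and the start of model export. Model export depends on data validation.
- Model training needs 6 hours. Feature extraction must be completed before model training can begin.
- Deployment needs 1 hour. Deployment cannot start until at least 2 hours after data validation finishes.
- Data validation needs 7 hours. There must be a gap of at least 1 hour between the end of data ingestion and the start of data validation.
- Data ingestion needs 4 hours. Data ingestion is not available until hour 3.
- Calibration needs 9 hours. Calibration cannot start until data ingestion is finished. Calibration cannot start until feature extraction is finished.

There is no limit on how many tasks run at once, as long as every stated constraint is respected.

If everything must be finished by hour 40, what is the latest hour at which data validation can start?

14

Model export has no dependents, so it just needs to finish by hour 40. Starting by 40 − 5 = hour 35 achieves that.
Model training has to be done before model export (must start by hour 35, minus 3-hour gap → hour 32). That means finishing by hour 32, i.e. starting by 32 − 6 = hour 26.
To finish by hour 40, calibration (duration 9) must start no later than hour 31.
Feature extraction feeds model training (must start by hour 26); calibration (must start by hour 31). Taking the minimum, feature extraction must finish by hour 26 and start by 26 − 4 = hour 22.
Train/test split has no dependents, so it just needs to finish by hour 40. Starting by 40 − 8 = hour 32 achieves that.
Deployment has no dependents, so it just needs to finish by hour 40. Starting by 40 − 1 = hour 39 achieves that.
Data validation has several dependents: feature extraction (must start by hour 22, minus 1-hour gap → hour 21); train/test split (must start by hour 32); model export (must start by hour 35); deployment (must start by hour 39, minus 2-hour gap → hour 37). The earliest of those limits is hour 21, so data validation must start by 21 − 7 = hour 14.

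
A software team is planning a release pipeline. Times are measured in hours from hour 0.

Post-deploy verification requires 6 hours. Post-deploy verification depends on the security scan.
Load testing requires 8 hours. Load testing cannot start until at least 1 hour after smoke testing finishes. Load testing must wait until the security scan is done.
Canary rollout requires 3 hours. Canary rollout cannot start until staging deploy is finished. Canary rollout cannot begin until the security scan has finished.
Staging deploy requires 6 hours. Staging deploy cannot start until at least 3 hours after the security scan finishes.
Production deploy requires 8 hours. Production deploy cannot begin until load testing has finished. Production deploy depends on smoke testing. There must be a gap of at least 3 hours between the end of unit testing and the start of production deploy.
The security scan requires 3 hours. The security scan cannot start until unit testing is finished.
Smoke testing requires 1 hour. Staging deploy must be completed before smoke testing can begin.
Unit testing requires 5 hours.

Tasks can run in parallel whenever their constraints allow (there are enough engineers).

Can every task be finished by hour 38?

Yes

Unit testing can start immediately at hour 0; it finishes at hour 5.
The security scan waits on unit testing (finishes hour 5), so it starts at hour 5 and finishes at 5 + 3 = hour 8.
Post-deploy verification cannot begin until the security scan (finishes hour 8). It runs from hour 8 to 8 + 6 = hour 14.
Staging deploy waits on the security scan (finishes hour 8, plus 3-hour gap → hour 11), so it starts at hour 11 and finishes at 11 + 6 = hour 17.
For canary rollout: staging deploy (finishes hour 17); the security scan (finishes hour 8). Taking the maximum gives a start of hour 17, and it finishes at 17 + 3 = hour 20.
Smoke testing waits on staging deploy (finishes hour 17), so it starts at hour 17 and finishes at 17 + 1 = hour 18.
For load testing: smoke testing (finishes hour 18, plus 1-hour gap → hour 19); the security scan (finishes hour 8). Taking the maximum gives a start of hour 19, and it finishes at 19 + 8 = hour 27.
For production deploy: load testing (finishes hour 27); smoke testing (finishes hour 18); unit testing (finishes hour 5, plus 3-hour gap → hour 8). Taking the maximum gives a start of hour 27, and it finishes at 27 + 8 = hour 35.
Every task is finished by hour 35, which is no later than the deadline of 38, so the schedule is feasible.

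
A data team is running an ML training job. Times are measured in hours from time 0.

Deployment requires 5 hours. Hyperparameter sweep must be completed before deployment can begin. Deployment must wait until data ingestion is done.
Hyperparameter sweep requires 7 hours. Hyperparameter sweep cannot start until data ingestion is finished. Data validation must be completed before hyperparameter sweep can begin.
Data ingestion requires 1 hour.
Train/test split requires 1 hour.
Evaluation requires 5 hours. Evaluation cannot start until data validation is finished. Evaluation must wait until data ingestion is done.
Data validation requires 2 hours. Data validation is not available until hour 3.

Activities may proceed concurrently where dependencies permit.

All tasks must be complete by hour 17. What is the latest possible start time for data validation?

Nothing follows deployment; the deadline of hour 17 is its only limit. It must start by 17 − 5 = hour 12.
Hyperparameter sweep must finish before deployment (must start by hour 12). With a 7-hour duration, hyperparameter sweep must start by 12 − 7 = hour 5.
To finish by hour 17, evaluation (duration 5) must start no later than hour 12.
Data validation must finish in time for hyperparameter sweep (must start by hour 5); evaluation (must start by hour 12). The tightest is hour 5, so data validation must start by 5 − 2 = hour 3.

3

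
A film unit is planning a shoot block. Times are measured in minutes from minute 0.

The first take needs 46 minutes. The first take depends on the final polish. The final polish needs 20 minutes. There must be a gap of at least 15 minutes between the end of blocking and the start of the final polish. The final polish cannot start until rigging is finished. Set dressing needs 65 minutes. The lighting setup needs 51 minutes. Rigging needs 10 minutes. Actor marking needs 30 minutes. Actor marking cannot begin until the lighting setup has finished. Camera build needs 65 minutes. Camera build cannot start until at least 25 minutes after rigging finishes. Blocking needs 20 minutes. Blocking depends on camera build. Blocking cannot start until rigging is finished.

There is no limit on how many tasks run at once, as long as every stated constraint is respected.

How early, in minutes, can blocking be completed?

Rigging has no prerequisites, so it starts at minute 0 and finishes at minute 10.
Camera build waits on rigging (finishes minute 10, plus 25-minute gap → minute 35), so it starts at minute 35 and finishes at 35 + 65 = minute 100.
Blocking needs all of camera build (finishes minute 100); rigging (finishes minute 10). That puts its earliest start at minute 100; it finishes at 100 + 20 = minute 120.

120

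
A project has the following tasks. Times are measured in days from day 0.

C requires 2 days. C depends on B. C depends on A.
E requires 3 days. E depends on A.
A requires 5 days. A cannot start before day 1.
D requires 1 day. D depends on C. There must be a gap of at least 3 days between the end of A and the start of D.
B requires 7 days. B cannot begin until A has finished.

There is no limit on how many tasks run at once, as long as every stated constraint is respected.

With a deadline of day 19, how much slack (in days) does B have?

3

A waits on its own release at day 1, so it starts at day 1 and finishes at 1 + 5 = day 6.
B cannot begin until A (finishes day 6). It runs from day 6 to 6 + 7 = day 13.

Working backward from the deadline:
To finish by day 19, D (duration 1) must start no later than day 18.
C feeds into D (must start by day 18); so C must finish by day 18 and therefore start by day 16.
B has to be done before C (must start by day 16). That means finishing by day 16, i.e. starting by 16 − 7 = day 9.
So B can start as early as day 6 and as late as day 9, giving 9 − 6 = 3 days of slack.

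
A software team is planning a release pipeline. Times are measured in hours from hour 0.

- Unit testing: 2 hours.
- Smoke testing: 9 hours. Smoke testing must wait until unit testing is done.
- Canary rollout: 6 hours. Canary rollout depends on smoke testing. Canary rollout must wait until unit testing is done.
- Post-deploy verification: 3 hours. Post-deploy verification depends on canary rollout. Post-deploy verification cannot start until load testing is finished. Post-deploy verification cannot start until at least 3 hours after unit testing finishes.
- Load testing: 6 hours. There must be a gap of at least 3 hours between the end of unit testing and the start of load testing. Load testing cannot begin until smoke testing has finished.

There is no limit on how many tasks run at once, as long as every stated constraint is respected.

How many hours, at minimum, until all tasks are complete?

Nothing blocks unit testing, so it runs from hour 0 to hour 2.
Smoke testing waits on unit testing (finishes hour 2), so it starts at hour 2 and finishes at 2 + 9 = hour 11.
Load testing cannot start until unit testing (finishes hour 2, plus 3-hour gap → hour 5); smoke testing (finishes hour 11). The controlling bound is hour 11, so load testing finishes at 11 + 6 = hour 17.
Canary rollout cannot start until smoke testing (finishes hour 11); unit testing (finishes hour 2). The controlling bound is hour 11, so canary rollout finishes at 11 + 6 = hour 17.
Post-deploy verification needs all of canary rollout (finishes hour 17); load testing (finishes hour 17); unit testing (finishes hour 2, plus 3-hour gap → hour 5). That puts its earliest start at hour 17; it finishes at 17 + 3 = hour 20.
All tasks are finished once the last one completes. Finish times: Unit testing at 2, Smoke testing at 11, Canary rollout at 17, Load testing at 17, Post-deploy verification at 20. The latest is hour 20.

20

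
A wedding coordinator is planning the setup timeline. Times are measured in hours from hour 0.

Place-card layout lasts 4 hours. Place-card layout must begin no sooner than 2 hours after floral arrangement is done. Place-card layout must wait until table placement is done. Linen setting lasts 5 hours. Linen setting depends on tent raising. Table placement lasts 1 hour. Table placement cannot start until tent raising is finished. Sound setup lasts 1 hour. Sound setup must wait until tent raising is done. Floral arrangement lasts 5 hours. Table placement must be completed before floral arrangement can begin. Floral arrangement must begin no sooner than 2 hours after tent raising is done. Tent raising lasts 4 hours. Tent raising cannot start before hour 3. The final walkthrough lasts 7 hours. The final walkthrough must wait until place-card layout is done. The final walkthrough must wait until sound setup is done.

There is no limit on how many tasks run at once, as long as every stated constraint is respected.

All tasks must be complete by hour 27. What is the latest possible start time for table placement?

8

The final walkthrough must finish by hour 27; it takes 7 hours, so it must start by 27 − 7 = hour 20.
Place-card layout has to be done before the final walkthrough (must start by hour 20). That means finishing by hour 20, i.e. starting by 20 − 4 = hour 16.
Floral arrangement feeds into place-card layout (must start by hour 16, minus 2-hour gap → hour 14); so floral arrangement must finish by hour 14 and therefore start by hour 9.
Table placement feeds floral arrangement (must start by hour 9); place-card layout (must start by hour 16). Taking the minimum, table placement must finish by hour 9 and start by 9 − 1 = hour 8.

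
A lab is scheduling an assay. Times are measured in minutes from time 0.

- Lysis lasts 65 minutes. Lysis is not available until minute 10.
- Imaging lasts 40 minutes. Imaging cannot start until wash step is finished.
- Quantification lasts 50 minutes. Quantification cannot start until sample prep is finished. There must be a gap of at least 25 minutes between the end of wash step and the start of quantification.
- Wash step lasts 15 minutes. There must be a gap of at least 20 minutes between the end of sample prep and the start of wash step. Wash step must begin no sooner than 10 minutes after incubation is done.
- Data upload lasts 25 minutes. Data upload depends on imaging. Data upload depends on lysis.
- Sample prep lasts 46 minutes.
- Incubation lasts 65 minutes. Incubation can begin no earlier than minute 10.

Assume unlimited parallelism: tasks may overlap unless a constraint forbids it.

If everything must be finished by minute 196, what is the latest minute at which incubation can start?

To finish by minute 196, data upload (duration 25) must start no later than minute 171.
Imaging feeds into data upload (must start by minute 171); so imaging must finish by minute 171 and therefore start by minute 131.
Quantification has no dependents, so it just needs to finish by minute 196. Starting by 196 − 50 = minute 146 achieves that.
Wash step has several dependents: imaging (must start by minute 131); quantification (must start by minute 146, minus 25-minute gap → minute 121). The earliest of those limits is minute 121, so wash step must start by 121 − 15 = minute 106.
Incubation has to be done before wash step (must start by minute 106, minus 10-minute gap → minute 96). That means finishing by minute 96, i.e. starting by 96 − 65 = minute 31.

31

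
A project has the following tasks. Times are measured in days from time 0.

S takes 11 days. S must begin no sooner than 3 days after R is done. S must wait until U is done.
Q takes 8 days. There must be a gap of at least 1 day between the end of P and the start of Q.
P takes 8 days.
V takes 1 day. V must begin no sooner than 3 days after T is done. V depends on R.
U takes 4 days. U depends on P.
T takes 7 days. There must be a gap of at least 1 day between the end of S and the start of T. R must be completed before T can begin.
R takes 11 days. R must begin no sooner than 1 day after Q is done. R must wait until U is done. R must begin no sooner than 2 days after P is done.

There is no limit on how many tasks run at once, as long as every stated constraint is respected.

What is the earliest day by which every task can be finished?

Nothing blocks P, so it runs from day 0 to day 8.
U waits on P (finishes day 8), so it starts at day 8 and finishes at 8 + 4 = day 12.
Q waits on P (finishes day 8, plus 1-day gap → day 9), so it starts at day 9 and finishes at 9 + 8 = day 17.
R has to wait for Q (finishes day 17, plus 1-day gap → day 18); U (finishes day 12); P (finishes day 8, plus 2-day gap → day 10). The latest of these is day 18, so R runs day 18 to 18 + 11 = day 29.
S needs all of R (finishes day 29, plus 3-day gap → day 32); U (finishes day 12). That puts its earliest start at day 32; it finishes at 32 + 11 = day 43.
For T: S (finishes day 43, plus 1-day gap → day 44); R (finishes day 29). Taking the maximum gives a start of day 44, and it finishes at 44 + 7 = day 51.
V has to wait for T (finishes day 51, plus 3-day gap → day 54); R (finishes day 29). The latest of these is day 54, so V runs day 54 to 54 + 1 = day 55.
All tasks are finished once the last one completes. Finish times: P at 8, Q at 17, R at 29, S at 43, T at 51, U at 12, V at 55. The latest is day 55.

55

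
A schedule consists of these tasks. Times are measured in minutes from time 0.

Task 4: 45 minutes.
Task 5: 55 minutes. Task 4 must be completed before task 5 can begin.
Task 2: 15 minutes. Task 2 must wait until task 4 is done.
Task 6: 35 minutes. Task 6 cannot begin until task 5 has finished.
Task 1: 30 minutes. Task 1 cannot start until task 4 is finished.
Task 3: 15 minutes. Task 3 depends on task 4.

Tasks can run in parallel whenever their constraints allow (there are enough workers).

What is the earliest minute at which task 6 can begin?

100

Task 4 has no prerequisites, so it starts at minute 0 and finishes at minute 45.
Task 5 waits on task 4 (finishes minute 45), so it starts at minute 45 and finishes at 45 + 55 = minute 100.
Task 6 waits on task 5 (finishes minute 100), so the earliest it can start is minute 100.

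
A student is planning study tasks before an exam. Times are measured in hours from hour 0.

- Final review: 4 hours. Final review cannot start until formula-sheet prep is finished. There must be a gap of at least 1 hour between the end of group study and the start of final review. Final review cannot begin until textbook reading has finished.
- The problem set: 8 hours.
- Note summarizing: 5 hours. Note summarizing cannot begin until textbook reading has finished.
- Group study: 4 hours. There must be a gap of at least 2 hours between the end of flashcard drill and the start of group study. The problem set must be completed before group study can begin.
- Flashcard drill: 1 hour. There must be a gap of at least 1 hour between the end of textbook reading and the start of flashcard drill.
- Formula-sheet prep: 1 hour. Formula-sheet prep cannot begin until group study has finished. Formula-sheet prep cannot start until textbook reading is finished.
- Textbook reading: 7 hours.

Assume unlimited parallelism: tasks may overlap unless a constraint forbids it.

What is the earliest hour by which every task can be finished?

Nothing blocks the problem set, so it runs from hour 0 to hour 8.
Textbook reading can start immediately at hour 0; it finishes at hour 7.
Note summarizing cannot begin until textbook reading (finishes hour 7). It runs from hour 7 to 7 + 5 = hour 12.
Flashcard drill waits on textbook reading (finishes hour 7, plus 1-hour gap → hour 8), so it starts at hour 8 and finishes at 8 + 1 = hour 9.
For group study: flashcard drill (finishes hour 9, plus 2-hour gap → hour 11); the problem set (finishes hour 8). Taking the maximum gives a start of hour 11, and it finishes at 11 + 4 = hour 15.
Formula-sheet prep cannot start until group study (finishes hour 15); textbook reading (finishes hour 7). The controlling bound is hour 15, so formula-sheet prep finishes at 15 + 1 = hour 16.
Final review has to wait for formula-sheet prep (finishes hour 16); group study (finishes hour 15, plus 1-hour gap → hour 16); textbook reading (finishes hour 7). The latest of these is hour 16, so final review runs hour 16 to 16 + 4 = hour 20.
All tasks are finished once the last one completes. Finish times: Textbook reading at 7, The problem set at 8, Flashcard drill at 9, Group study at 15, Note summarizing at 12, Formula-sheet prep at 16, Final review at 20. The latest is hour 20.

20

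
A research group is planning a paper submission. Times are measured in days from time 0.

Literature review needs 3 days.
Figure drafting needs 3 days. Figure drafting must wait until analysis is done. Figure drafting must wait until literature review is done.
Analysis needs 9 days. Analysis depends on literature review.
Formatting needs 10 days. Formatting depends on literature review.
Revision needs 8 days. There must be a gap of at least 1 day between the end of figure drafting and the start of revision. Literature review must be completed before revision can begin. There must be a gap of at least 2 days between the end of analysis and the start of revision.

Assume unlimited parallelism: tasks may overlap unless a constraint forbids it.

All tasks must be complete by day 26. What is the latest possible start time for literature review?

2

Revision must finish by day 26; it takes 8 days, so it must start by 26 − 8 = day 18.
Figure drafting has to be done before revision (must start by day 18, minus 1-day gap → day 17). That means finishing by day 17, i.e. starting by 17 − 3 = day 14.
Analysis has several dependents: figure drafting (must start by day 14); revision (must start by day 18, minus 2-day gap → day 16). The earliest of those limits is day 14, so analysis must start by 14 − 9 = day 5.
Nothing follows formatting; the deadline of day 26 is its only limit. It must start by 26 − 10 = day 16.
Literature review has several dependents: analysis (must start by day 5); figure drafting (must start by day 14); revision (must start by day 18); formatting (must start by day 16). The earliest of those limits is day 5, so literature review must start by 5 − 3 = day 2.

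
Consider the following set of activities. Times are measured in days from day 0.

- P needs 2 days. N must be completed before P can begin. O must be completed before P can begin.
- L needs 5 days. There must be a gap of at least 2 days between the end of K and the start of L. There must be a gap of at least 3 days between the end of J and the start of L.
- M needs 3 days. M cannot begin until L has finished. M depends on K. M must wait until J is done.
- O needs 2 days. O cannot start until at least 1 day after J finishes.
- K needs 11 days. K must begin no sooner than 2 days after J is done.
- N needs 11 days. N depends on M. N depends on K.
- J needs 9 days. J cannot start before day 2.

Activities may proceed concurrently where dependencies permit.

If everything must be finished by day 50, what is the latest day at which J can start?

To finish by day 50, P (duration 2) must start no later than day 48.
N must finish before P (must start by day 48). With an 11-day duration, N must start by 48 − 11 = day 37.
M has to be done before N (must start by day 37). That means finishing by day 37, i.e. starting by 37 − 3 = day 34.
Since M (must start by day 34) depends on it, L must finish by day 34. Backing off its 5-day duration gives a latest start of day 29.
K must finish in time for L (must start by day 29, minus 2-day gap → day 27); M (must start by day 34); N (must start by day 37). The tightest is day 27, so K must start by 27 − 11 = day 16.
O has to be done before P (must start by day 48). That means finishing by day 48, i.e. starting by 48 − 2 = day 46.
J has several dependents: K (must start by day 16, minus 2-day gap → day 14); L (must start by day 29, minus 3-day gap → day 26); M (must start by day 34); O (must start by day 46, minus 1-day gap → day 45). The earliest of those limits is day 14, so J must start by 14 − 9 = day 5.

5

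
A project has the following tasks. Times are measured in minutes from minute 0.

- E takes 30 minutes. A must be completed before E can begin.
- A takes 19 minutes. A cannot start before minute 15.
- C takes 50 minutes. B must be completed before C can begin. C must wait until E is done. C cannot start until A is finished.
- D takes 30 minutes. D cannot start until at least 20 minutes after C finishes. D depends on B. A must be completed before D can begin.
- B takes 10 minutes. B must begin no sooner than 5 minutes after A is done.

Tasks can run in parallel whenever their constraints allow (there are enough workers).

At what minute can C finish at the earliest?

A cannot begin until its own release at minute 15. It runs from minute 15 to 15 + 19 = minute 34.
After A (finishes minute 34), E can start at minute 34 and finishes at minute 64.
B cannot begin until A (finishes minute 34, plus 5-minute gap → minute 39). It runs from minute 39 to 39 + 10 = minute 49.
C needs all of B (finishes minute 49); E (finishes minute 64); A (finishes minute 34). That puts its earliest start at minute 64; it finishes at 64 + 50 = minute 114.

114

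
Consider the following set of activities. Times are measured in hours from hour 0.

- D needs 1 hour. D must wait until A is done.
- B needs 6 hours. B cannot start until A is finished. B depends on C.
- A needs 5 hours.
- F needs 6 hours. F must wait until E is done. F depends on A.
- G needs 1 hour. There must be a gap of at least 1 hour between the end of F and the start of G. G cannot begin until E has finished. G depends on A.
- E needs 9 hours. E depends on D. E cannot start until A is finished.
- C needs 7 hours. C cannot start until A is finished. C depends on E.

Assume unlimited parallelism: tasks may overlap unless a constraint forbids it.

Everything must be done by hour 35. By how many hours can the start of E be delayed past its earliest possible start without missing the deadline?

A has no prerequisites, so it starts at hour 0 and finishes at hour 5.
After A (finishes hour 5), D can start at hour 5 and finishes at hour 6.
E cannot start until D (finishes hour 6); A (finishes hour 5). The controlling bound is hour 6, so E finishes at 6 + 9 = hour 15.

Working backward from the deadline:
B must finish by hour 35; it takes 6 hours, so it must start by 35 − 6 = hour 29.
Since B (must start by hour 29) depends on it, C must finish by hour 29. Backing off its 7-hour duration gives a latest start of hour 22.
G has no dependents, so it just needs to finish by hour 35. Starting by 35 − 1 = hour 34 achieves that.
F feeds into G (must start by hour 34, minus 1-hour gap → hour 33); so F must finish by hour 33 and therefore start by hour 27.
For E: C (must start by hour 22); F (must start by hour 27); G (must start by hour 34). The most restrictive is hour 22; with a 9-hour duration, E must start by hour 13.
So E can start as early as hour 6 and as late as hour 13, giving 13 − 6 = 7 hours of slack.

7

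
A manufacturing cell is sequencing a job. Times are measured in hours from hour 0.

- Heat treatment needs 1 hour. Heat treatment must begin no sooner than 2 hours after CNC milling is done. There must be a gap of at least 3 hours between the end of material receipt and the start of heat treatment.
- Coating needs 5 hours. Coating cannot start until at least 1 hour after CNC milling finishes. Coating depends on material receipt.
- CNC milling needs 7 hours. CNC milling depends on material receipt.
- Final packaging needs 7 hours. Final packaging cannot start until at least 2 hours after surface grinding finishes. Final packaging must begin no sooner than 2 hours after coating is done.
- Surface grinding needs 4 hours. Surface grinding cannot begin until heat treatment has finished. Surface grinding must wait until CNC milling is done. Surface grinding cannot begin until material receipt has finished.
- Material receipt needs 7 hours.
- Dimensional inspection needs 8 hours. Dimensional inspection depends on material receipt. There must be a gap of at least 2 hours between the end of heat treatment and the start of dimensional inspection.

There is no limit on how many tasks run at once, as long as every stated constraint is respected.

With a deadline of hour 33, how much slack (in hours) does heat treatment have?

3

Material receipt can start immediately at hour 0; it finishes at hour 7.
CNC milling waits on material receipt (finishes hour 7), so it starts at hour 7 and finishes at 7 + 7 = hour 14.
For heat treatment: CNC milling (finishes hour 14, plus 2-hour gap → hour 16); material receipt (finishes hour 7, plus 3-hour gap → hour 10). Taking the maximum gives a start of hour 16, and it finishes at 16 + 1 = hour 17.

Working backward from the deadline:
Nothing follows final packaging; the deadline of hour 33 is its only limit. It must start by 33 − 7 = hour 26.
Since final packaging (must start by hour 26, minus 2-hour gap → hour 24) depends on it, surface grinding must finish by hour 24. Backing off its 4-hour duration gives a latest start of hour 20.
Dimensional inspection must finish by hour 33; it takes 8 hours, so it must start by 33 − 8 = hour 25.
For heat treatment: surface grinding (must start by hour 20); dimensional inspection (must start by hour 25, minus 2-hour gap → hour 23). The most restrictive is hour 20; with a 1-hour duration, heat treatment must start by hour 19.
So heat treatment can start as early as hour 16 and as late as hour 19, giving 19 − 16 = 3 hours of slack.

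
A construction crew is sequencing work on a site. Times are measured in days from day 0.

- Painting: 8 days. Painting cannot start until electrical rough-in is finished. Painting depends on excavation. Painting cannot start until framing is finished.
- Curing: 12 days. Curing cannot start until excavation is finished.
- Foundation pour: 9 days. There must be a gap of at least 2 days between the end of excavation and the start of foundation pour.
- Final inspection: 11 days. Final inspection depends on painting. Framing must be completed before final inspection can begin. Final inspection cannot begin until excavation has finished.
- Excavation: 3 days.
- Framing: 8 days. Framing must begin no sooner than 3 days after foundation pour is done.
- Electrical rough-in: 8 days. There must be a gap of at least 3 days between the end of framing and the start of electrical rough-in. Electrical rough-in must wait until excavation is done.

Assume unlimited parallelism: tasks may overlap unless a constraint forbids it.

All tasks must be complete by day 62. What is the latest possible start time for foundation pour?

Final inspection must finish by day 62; it takes 11 days, so it must start by 62 − 11 = day 51.
Painting must finish before final inspection (must start by day 51). With an 8-day duration, painting must start by 51 − 8 = day 43.
Since painting (must start by day 43) depends on it, electrical rough-in must finish by day 43. Backing off its 8-day duration gives a latest start of day 35.
Framing has several dependents: electrical rough-in (must start by day 35, minus 3-day gap → day 32); painting (must start by day 43); final inspection (must start by day 51). The earliest of those limits is day 32, so framing must start by 32 − 8 = day 24.
Since framing (must start by day 24, minus 3-day gap → day 21) depends on it, foundation pour must finish by day 21. Backing off its 9-day duration gives a latest start of day 12.

12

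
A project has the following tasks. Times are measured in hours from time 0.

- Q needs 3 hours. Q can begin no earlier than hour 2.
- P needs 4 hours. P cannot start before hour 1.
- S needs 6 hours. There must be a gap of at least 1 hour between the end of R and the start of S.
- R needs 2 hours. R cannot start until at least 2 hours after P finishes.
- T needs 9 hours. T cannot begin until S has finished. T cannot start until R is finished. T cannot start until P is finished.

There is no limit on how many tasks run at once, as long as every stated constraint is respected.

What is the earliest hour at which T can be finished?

25

P cannot begin until its own release at hour 1. It runs from hour 1 to 1 + 4 = hour 5.
R waits on P (finishes hour 5, plus 2-hour gap → hour 7), so it starts at hour 7 and finishes at 7 + 2 = hour 9.
S cannot begin until R (finishes hour 9, plus 1-hour gap → hour 10). It runs from hour 10 to 10 + 6 = hour 16.
T cannot start until S (finishes hour 16); R (finishes hour 9); P (finishes hour 5). The controlling bound is hour 16, so T finishes at 16 + 9 = hour 25.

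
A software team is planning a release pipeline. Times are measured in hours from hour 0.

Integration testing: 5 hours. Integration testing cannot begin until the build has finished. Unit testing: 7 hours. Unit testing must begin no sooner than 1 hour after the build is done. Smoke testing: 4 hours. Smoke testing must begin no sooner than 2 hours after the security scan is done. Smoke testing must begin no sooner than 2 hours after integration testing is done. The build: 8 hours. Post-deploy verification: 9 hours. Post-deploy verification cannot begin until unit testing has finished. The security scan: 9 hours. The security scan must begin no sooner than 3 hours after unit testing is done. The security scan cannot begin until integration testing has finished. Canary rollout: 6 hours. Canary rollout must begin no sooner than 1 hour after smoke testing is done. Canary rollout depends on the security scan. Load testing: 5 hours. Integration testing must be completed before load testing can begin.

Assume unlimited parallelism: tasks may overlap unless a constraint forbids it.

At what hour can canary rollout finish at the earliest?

41

The build can start immediately at hour 0; it finishes at hour 8.
Integration testing cannot begin until the build (finishes hour 8). It runs from hour 8 to 8 + 5 = hour 13.
Unit testing cannot begin until the build (finishes hour 8, plus 1-hour gap → hour 9). It runs from hour 9 to 9 + 7 = hour 16.
The security scan needs all of unit testing (finishes hour 16, plus 3-hour gap → hour 19); integration testing (finishes hour 13). That puts its earliest start at hour 19; it finishes at 19 + 9 = hour 28.
Smoke testing needs all of the security scan (finishes hour 28, plus 2-hour gap → hour 30); integration testing (finishes hour 13, plus 2-hour gap → hour 15). That puts its earliest start at hour 30; it finishes at 30 + 4 = hour 34.
Canary rollout cannot start until smoke testing (finishes hour 34, plus 1-hour gap → hour 35); the security scan (finishes hour 28). The controlling bound is hour 35, so canary rollout finishes at 35 + 6 = hour 41.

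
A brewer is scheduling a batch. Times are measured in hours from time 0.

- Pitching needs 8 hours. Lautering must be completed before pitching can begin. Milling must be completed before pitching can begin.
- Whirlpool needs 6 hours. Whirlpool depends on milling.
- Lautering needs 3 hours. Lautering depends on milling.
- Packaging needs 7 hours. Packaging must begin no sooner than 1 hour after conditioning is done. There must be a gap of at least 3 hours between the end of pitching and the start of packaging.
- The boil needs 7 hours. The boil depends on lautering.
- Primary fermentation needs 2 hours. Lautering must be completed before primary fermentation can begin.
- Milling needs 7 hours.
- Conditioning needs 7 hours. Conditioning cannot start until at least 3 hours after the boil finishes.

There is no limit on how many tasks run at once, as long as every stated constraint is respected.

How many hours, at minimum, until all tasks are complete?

Milling can start immediately at hour 0; it finishes at hour 7.
Whirlpool waits on milling (finishes hour 7), so it starts at hour 7 and finishes at 7 + 6 = hour 13.
Lautering cannot begin until milling (finishes hour 7). It runs from hour 7 to 7 + 3 = hour 10.
Primary fermentation waits on lautering (finishes hour 10), so it starts at hour 10 and finishes at 10 + 2 = hour 12.
Pitching needs all of lautering (finishes hour 10); milling (finishes hour 7). That puts its earliest start at hour 10; it finishes at 10 + 8 = hour 18.
The boil cannot begin until lautering (finishes hour 10). It runs from hour 10 to 10 + 7 = hour 17.
Conditioning cannot begin until the boil (finishes hour 17, plus 3-hour gap → hour 20). It runs from hour 20 to 20 + 7 = hour 27.
Packaging has to wait for conditioning (finishes hour 27, plus 1-hour gap → hour 28); pitching (finishes hour 18, plus 3-hour gap → hour 21). The latest of these is hour 28, so packaging runs hour 28 to 28 + 7 = hour 35.
All tasks are finished once the last one completes. Finish times: Milling at 7, Lautering at 10, The boil at 17, Whirlpool at 13, Pitching at 18, Primary fermentation at 12, Conditioning at 27, Packaging at 35. The latest is hour 35.

35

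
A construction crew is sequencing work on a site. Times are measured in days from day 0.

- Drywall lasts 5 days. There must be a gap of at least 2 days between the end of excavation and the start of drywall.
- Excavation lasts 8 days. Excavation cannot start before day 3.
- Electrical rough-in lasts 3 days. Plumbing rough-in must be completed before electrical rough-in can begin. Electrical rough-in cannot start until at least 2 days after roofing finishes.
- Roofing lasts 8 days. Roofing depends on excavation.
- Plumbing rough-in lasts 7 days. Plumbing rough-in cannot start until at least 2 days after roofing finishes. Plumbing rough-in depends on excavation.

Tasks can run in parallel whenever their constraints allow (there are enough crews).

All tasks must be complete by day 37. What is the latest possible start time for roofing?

Electrical rough-in must finish by day 37; it takes 3 days, so it must start by 37 − 3 = day 34.
Plumbing rough-in feeds into electrical rough-in (must start by day 34); so plumbing rough-in must finish by day 34 and therefore start by day 27.
Roofing has several dependents: plumbing rough-in (must start by day 27, minus 2-day gap → day 25); electrical rough-in (must start by day 34, minus 2-day gap → day 32). The earliest of those limits is day 25, so roofing must start by 25 − 8 = day 17.

17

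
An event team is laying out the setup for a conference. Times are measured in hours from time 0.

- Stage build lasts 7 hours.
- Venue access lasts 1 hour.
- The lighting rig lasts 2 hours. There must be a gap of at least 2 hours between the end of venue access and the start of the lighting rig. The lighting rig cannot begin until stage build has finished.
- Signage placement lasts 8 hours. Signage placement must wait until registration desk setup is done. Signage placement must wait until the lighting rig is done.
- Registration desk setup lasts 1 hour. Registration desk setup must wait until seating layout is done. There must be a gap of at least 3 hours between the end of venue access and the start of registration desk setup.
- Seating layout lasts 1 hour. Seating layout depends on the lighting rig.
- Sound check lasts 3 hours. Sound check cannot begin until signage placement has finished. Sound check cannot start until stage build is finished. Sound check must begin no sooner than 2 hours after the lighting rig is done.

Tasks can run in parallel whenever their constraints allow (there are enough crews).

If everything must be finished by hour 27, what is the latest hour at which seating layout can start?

14

Sound check has no dependents, so it just needs to finish by hour 27. Starting by 27 − 3 = hour 24 achieves that.
Signage placement has to be done before sound check (must start by hour 24). That means finishing by hour 24, i.e. starting by 24 − 8 = hour 16.
Registration desk setup must finish before signage placement (must start by hour 16). With a 1-hour duration, registration desk setup must start by 16 − 1 = hour 15.
Since registration desk setup (must start by hour 15) depends on it, seating layout must finish by hour 15. Backing off its 1-hour duration gives a latest start of hour 14.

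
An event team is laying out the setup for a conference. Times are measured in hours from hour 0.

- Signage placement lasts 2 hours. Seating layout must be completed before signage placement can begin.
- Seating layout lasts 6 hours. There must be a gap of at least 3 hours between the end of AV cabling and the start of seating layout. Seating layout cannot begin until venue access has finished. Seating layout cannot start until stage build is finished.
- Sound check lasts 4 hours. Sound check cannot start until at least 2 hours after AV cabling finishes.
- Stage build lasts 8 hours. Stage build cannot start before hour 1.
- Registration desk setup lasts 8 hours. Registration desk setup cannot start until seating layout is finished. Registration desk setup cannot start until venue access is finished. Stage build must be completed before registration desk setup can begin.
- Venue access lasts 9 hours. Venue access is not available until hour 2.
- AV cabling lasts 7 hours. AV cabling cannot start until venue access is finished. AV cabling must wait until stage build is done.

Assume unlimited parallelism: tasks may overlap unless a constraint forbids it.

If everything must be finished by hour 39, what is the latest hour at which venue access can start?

6

Registration desk setup has no dependents, so it just needs to finish by hour 39. Starting by 39 − 8 = hour 31 achieves that.
Nothing follows signage placement; the deadline of hour 39 is its only limit. It must start by 39 − 2 = hour 37.
Seating layout feeds registration desk setup (must start by hour 31); signage placement (must start by hour 37). Taking the minimum, seating layout must finish by hour 31 and start by 31 − 6 = hour 25.
Sound check must finish by hour 39; it takes 4 hours, so it must start by 39 − 4 = hour 35.
AV cabling feeds seating layout (must start by hour 25, minus 3-hour gap → hour 22); sound check (must start by hour 35, minus 2-hour gap → hour 33). Taking the minimum, AV cabling must finish by hour 22 and start by 22 − 7 = hour 15.
For venue access: AV cabling (must start by hour 15); seating layout (must start by hour 25); registration desk setup (must start by hour 31). The most restrictive is hour 15; with a 9-hour duration, venue access must start by hour 6.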